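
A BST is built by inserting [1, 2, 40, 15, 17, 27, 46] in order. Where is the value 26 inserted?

Starting tree (level order): [1, None, 2, None, 40, 15, 46, None, 17, None, None, None, 27]
Insertion path: 1 -> 2 -> 40 -> 15 -> 17 -> 27
Result: insert 26 as left child of 27
Final tree (level order): [1, None, 2, None, 40, 15, 46, None, 17, None, None, None, 27, 26]


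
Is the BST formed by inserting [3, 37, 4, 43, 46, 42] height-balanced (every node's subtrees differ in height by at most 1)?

Tree (level-order array): [3, None, 37, 4, 43, None, None, 42, 46]
Definition: a tree is height-balanced if, at every node, |h(left) - h(right)| <= 1 (empty subtree has height -1).
Bottom-up per-node check:
  node 4: h_left=-1, h_right=-1, diff=0 [OK], height=0
  node 42: h_left=-1, h_right=-1, diff=0 [OK], height=0
  node 46: h_left=-1, h_right=-1, diff=0 [OK], height=0
  node 43: h_left=0, h_right=0, diff=0 [OK], height=1
  node 37: h_left=0, h_right=1, diff=1 [OK], height=2
  node 3: h_left=-1, h_right=2, diff=3 [FAIL (|-1-2|=3 > 1)], height=3
Node 3 violates the condition: |-1 - 2| = 3 > 1.
Result: Not balanced


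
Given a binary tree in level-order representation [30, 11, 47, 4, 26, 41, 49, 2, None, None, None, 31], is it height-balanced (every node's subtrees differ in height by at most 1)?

Tree (level-order array): [30, 11, 47, 4, 26, 41, 49, 2, None, None, None, 31]
Definition: a tree is height-balanced if, at every node, |h(left) - h(right)| <= 1 (empty subtree has height -1).
Bottom-up per-node check:
  node 2: h_left=-1, h_right=-1, diff=0 [OK], height=0
  node 4: h_left=0, h_right=-1, diff=1 [OK], height=1
  node 26: h_left=-1, h_right=-1, diff=0 [OK], height=0
  node 11: h_left=1, h_right=0, diff=1 [OK], height=2
  node 31: h_left=-1, h_right=-1, diff=0 [OK], height=0
  node 41: h_left=0, h_right=-1, diff=1 [OK], height=1
  node 49: h_left=-1, h_right=-1, diff=0 [OK], height=0
  node 47: h_left=1, h_right=0, diff=1 [OK], height=2
  node 30: h_left=2, h_right=2, diff=0 [OK], height=3
All nodes satisfy the balance condition.
Result: Balanced


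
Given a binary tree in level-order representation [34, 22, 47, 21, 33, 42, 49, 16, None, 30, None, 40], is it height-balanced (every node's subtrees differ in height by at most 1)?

Tree (level-order array): [34, 22, 47, 21, 33, 42, 49, 16, None, 30, None, 40]
Definition: a tree is height-balanced if, at every node, |h(left) - h(right)| <= 1 (empty subtree has height -1).
Bottom-up per-node check:
  node 16: h_left=-1, h_right=-1, diff=0 [OK], height=0
  node 21: h_left=0, h_right=-1, diff=1 [OK], height=1
  node 30: h_left=-1, h_right=-1, diff=0 [OK], height=0
  node 33: h_left=0, h_right=-1, diff=1 [OK], height=1
  node 22: h_left=1, h_right=1, diff=0 [OK], height=2
  node 40: h_left=-1, h_right=-1, diff=0 [OK], height=0
  node 42: h_left=0, h_right=-1, diff=1 [OK], height=1
  node 49: h_left=-1, h_right=-1, diff=0 [OK], height=0
  node 47: h_left=1, h_right=0, diff=1 [OK], height=2
  node 34: h_left=2, h_right=2, diff=0 [OK], height=3
All nodes satisfy the balance condition.
Result: Balanced


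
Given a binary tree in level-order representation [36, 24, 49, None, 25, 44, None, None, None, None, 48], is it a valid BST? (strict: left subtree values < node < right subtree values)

Level-order array: [36, 24, 49, None, 25, 44, None, None, None, None, 48]
Validate using subtree bounds (lo, hi): at each node, require lo < value < hi,
then recurse left with hi=value and right with lo=value.
Preorder trace (stopping at first violation):
  at node 36 with bounds (-inf, +inf): OK
  at node 24 with bounds (-inf, 36): OK
  at node 25 with bounds (24, 36): OK
  at node 49 with bounds (36, +inf): OK
  at node 44 with bounds (36, 49): OK
  at node 48 with bounds (44, 49): OK
No violation found at any node.
Result: Valid BST


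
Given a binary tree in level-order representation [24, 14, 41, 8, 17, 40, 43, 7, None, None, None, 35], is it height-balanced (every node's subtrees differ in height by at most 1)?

Tree (level-order array): [24, 14, 41, 8, 17, 40, 43, 7, None, None, None, 35]
Definition: a tree is height-balanced if, at every node, |h(left) - h(right)| <= 1 (empty subtree has height -1).
Bottom-up per-node check:
  node 7: h_left=-1, h_right=-1, diff=0 [OK], height=0
  node 8: h_left=0, h_right=-1, diff=1 [OK], height=1
  node 17: h_left=-1, h_right=-1, diff=0 [OK], height=0
  node 14: h_left=1, h_right=0, diff=1 [OK], height=2
  node 35: h_left=-1, h_right=-1, diff=0 [OK], height=0
  node 40: h_left=0, h_right=-1, diff=1 [OK], height=1
  node 43: h_left=-1, h_right=-1, diff=0 [OK], height=0
  node 41: h_left=1, h_right=0, diff=1 [OK], height=2
  node 24: h_left=2, h_right=2, diff=0 [OK], height=3
All nodes satisfy the balance condition.
Result: Balanced


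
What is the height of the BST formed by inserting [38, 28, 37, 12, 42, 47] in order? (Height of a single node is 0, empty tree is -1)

Insertion order: [38, 28, 37, 12, 42, 47]
Tree (level-order array): [38, 28, 42, 12, 37, None, 47]
Compute height bottom-up (empty subtree = -1):
  height(12) = 1 + max(-1, -1) = 0
  height(37) = 1 + max(-1, -1) = 0
  height(28) = 1 + max(0, 0) = 1
  height(47) = 1 + max(-1, -1) = 0
  height(42) = 1 + max(-1, 0) = 1
  height(38) = 1 + max(1, 1) = 2
Height = 2


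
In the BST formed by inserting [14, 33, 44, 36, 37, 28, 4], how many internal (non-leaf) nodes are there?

Tree built from: [14, 33, 44, 36, 37, 28, 4]
Tree (level-order array): [14, 4, 33, None, None, 28, 44, None, None, 36, None, None, 37]
Rule: An internal node has at least one child.
Per-node child counts:
  node 14: 2 child(ren)
  node 4: 0 child(ren)
  node 33: 2 child(ren)
  node 28: 0 child(ren)
  node 44: 1 child(ren)
  node 36: 1 child(ren)
  node 37: 0 child(ren)
Matching nodes: [14, 33, 44, 36]
Count of internal (non-leaf) nodes: 4


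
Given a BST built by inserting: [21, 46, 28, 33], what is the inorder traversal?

Tree insertion order: [21, 46, 28, 33]
Tree (level-order array): [21, None, 46, 28, None, None, 33]
Inorder traversal: [21, 28, 33, 46]


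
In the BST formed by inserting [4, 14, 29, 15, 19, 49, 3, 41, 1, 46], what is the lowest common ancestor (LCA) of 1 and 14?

Tree insertion order: [4, 14, 29, 15, 19, 49, 3, 41, 1, 46]
Tree (level-order array): [4, 3, 14, 1, None, None, 29, None, None, 15, 49, None, 19, 41, None, None, None, None, 46]
In a BST, the LCA of p=1, q=14 is the first node v on the
root-to-leaf path with p <= v <= q (go left if both < v, right if both > v).
Walk from root:
  at 4: 1 <= 4 <= 14, this is the LCA
LCA = 4


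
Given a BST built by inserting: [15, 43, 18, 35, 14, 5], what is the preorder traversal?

Tree insertion order: [15, 43, 18, 35, 14, 5]
Tree (level-order array): [15, 14, 43, 5, None, 18, None, None, None, None, 35]
Preorder traversal: [15, 14, 5, 43, 18, 35]


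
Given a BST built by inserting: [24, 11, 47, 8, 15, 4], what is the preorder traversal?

Tree insertion order: [24, 11, 47, 8, 15, 4]
Tree (level-order array): [24, 11, 47, 8, 15, None, None, 4]
Preorder traversal: [24, 11, 8, 4, 15, 47]


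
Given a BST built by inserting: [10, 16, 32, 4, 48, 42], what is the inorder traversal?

Tree insertion order: [10, 16, 32, 4, 48, 42]
Tree (level-order array): [10, 4, 16, None, None, None, 32, None, 48, 42]
Inorder traversal: [4, 10, 16, 32, 42, 48]


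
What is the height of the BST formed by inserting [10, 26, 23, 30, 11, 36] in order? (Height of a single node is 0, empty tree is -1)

Insertion order: [10, 26, 23, 30, 11, 36]
Tree (level-order array): [10, None, 26, 23, 30, 11, None, None, 36]
Compute height bottom-up (empty subtree = -1):
  height(11) = 1 + max(-1, -1) = 0
  height(23) = 1 + max(0, -1) = 1
  height(36) = 1 + max(-1, -1) = 0
  height(30) = 1 + max(-1, 0) = 1
  height(26) = 1 + max(1, 1) = 2
  height(10) = 1 + max(-1, 2) = 3
Height = 3


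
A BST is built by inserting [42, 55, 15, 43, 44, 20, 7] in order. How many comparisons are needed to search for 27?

Search path for 27: 42 -> 15 -> 20
Found: False
Comparisons: 3


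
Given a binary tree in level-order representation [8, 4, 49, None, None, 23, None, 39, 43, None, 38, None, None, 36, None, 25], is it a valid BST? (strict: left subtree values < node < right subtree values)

Level-order array: [8, 4, 49, None, None, 23, None, 39, 43, None, 38, None, None, 36, None, 25]
Validate using subtree bounds (lo, hi): at each node, require lo < value < hi,
then recurse left with hi=value and right with lo=value.
Preorder trace (stopping at first violation):
  at node 8 with bounds (-inf, +inf): OK
  at node 4 with bounds (-inf, 8): OK
  at node 49 with bounds (8, +inf): OK
  at node 23 with bounds (8, 49): OK
  at node 39 with bounds (8, 23): VIOLATION
Node 39 violates its bound: not (8 < 39 < 23).
Result: Not a valid BST


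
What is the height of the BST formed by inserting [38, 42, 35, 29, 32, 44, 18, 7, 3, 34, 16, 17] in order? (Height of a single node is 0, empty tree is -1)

Insertion order: [38, 42, 35, 29, 32, 44, 18, 7, 3, 34, 16, 17]
Tree (level-order array): [38, 35, 42, 29, None, None, 44, 18, 32, None, None, 7, None, None, 34, 3, 16, None, None, None, None, None, 17]
Compute height bottom-up (empty subtree = -1):
  height(3) = 1 + max(-1, -1) = 0
  height(17) = 1 + max(-1, -1) = 0
  height(16) = 1 + max(-1, 0) = 1
  height(7) = 1 + max(0, 1) = 2
  height(18) = 1 + max(2, -1) = 3
  height(34) = 1 + max(-1, -1) = 0
  height(32) = 1 + max(-1, 0) = 1
  height(29) = 1 + max(3, 1) = 4
  height(35) = 1 + max(4, -1) = 5
  height(44) = 1 + max(-1, -1) = 0
  height(42) = 1 + max(-1, 0) = 1
  height(38) = 1 + max(5, 1) = 6
Height = 6


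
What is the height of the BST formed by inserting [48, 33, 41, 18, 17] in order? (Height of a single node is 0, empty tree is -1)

Insertion order: [48, 33, 41, 18, 17]
Tree (level-order array): [48, 33, None, 18, 41, 17]
Compute height bottom-up (empty subtree = -1):
  height(17) = 1 + max(-1, -1) = 0
  height(18) = 1 + max(0, -1) = 1
  height(41) = 1 + max(-1, -1) = 0
  height(33) = 1 + max(1, 0) = 2
  height(48) = 1 + max(2, -1) = 3
Height = 3


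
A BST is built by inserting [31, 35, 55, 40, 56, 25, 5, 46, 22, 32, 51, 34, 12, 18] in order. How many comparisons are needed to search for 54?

Search path for 54: 31 -> 35 -> 55 -> 40 -> 46 -> 51
Found: False
Comparisons: 6


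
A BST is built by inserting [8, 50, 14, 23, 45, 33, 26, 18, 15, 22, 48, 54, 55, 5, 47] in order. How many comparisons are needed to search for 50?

Search path for 50: 8 -> 50
Found: True
Comparisons: 2


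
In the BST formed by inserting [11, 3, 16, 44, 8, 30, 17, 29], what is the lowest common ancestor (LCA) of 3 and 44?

Tree insertion order: [11, 3, 16, 44, 8, 30, 17, 29]
Tree (level-order array): [11, 3, 16, None, 8, None, 44, None, None, 30, None, 17, None, None, 29]
In a BST, the LCA of p=3, q=44 is the first node v on the
root-to-leaf path with p <= v <= q (go left if both < v, right if both > v).
Walk from root:
  at 11: 3 <= 11 <= 44, this is the LCA
LCA = 11


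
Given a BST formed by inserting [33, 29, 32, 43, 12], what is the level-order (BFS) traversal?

Tree insertion order: [33, 29, 32, 43, 12]
Tree (level-order array): [33, 29, 43, 12, 32]
BFS from the root, enqueuing left then right child of each popped node:
  queue [33] -> pop 33, enqueue [29, 43], visited so far: [33]
  queue [29, 43] -> pop 29, enqueue [12, 32], visited so far: [33, 29]
  queue [43, 12, 32] -> pop 43, enqueue [none], visited so far: [33, 29, 43]
  queue [12, 32] -> pop 12, enqueue [none], visited so far: [33, 29, 43, 12]
  queue [32] -> pop 32, enqueue [none], visited so far: [33, 29, 43, 12, 32]
Result: [33, 29, 43, 12, 32]


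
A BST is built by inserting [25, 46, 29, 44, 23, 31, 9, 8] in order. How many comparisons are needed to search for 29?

Search path for 29: 25 -> 46 -> 29
Found: True
Comparisons: 3


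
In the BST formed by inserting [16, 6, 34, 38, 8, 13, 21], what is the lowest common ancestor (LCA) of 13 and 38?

Tree insertion order: [16, 6, 34, 38, 8, 13, 21]
Tree (level-order array): [16, 6, 34, None, 8, 21, 38, None, 13]
In a BST, the LCA of p=13, q=38 is the first node v on the
root-to-leaf path with p <= v <= q (go left if both < v, right if both > v).
Walk from root:
  at 16: 13 <= 16 <= 38, this is the LCA
LCA = 16


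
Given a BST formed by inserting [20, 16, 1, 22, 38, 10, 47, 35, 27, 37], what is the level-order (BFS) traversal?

Tree insertion order: [20, 16, 1, 22, 38, 10, 47, 35, 27, 37]
Tree (level-order array): [20, 16, 22, 1, None, None, 38, None, 10, 35, 47, None, None, 27, 37]
BFS from the root, enqueuing left then right child of each popped node:
  queue [20] -> pop 20, enqueue [16, 22], visited so far: [20]
  queue [16, 22] -> pop 16, enqueue [1], visited so far: [20, 16]
  queue [22, 1] -> pop 22, enqueue [38], visited so far: [20, 16, 22]
  queue [1, 38] -> pop 1, enqueue [10], visited so far: [20, 16, 22, 1]
  queue [38, 10] -> pop 38, enqueue [35, 47], visited so far: [20, 16, 22, 1, 38]
  queue [10, 35, 47] -> pop 10, enqueue [none], visited so far: [20, 16, 22, 1, 38, 10]
  queue [35, 47] -> pop 35, enqueue [27, 37], visited so far: [20, 16, 22, 1, 38, 10, 35]
  queue [47, 27, 37] -> pop 47, enqueue [none], visited so far: [20, 16, 22, 1, 38, 10, 35, 47]
  queue [27, 37] -> pop 27, enqueue [none], visited so far: [20, 16, 22, 1, 38, 10, 35, 47, 27]
  queue [37] -> pop 37, enqueue [none], visited so far: [20, 16, 22, 1, 38, 10, 35, 47, 27, 37]
Result: [20, 16, 22, 1, 38, 10, 35, 47, 27, 37]


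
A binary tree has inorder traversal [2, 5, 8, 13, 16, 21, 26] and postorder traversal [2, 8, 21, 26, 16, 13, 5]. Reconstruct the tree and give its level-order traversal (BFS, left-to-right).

Inorder:   [2, 5, 8, 13, 16, 21, 26]
Postorder: [2, 8, 21, 26, 16, 13, 5]
Algorithm: postorder visits root last, so walk postorder right-to-left;
each value is the root of the current inorder slice — split it at that
value, recurse on the right subtree first, then the left.
Recursive splits:
  root=5; inorder splits into left=[2], right=[8, 13, 16, 21, 26]
  root=13; inorder splits into left=[8], right=[16, 21, 26]
  root=16; inorder splits into left=[], right=[21, 26]
  root=26; inorder splits into left=[21], right=[]
  root=21; inorder splits into left=[], right=[]
  root=8; inorder splits into left=[], right=[]
  root=2; inorder splits into left=[], right=[]
Reconstructed level-order: [5, 2, 13, 8, 16, 26, 21]


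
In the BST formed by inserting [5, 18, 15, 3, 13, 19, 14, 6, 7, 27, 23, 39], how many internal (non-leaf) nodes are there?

Tree built from: [5, 18, 15, 3, 13, 19, 14, 6, 7, 27, 23, 39]
Tree (level-order array): [5, 3, 18, None, None, 15, 19, 13, None, None, 27, 6, 14, 23, 39, None, 7]
Rule: An internal node has at least one child.
Per-node child counts:
  node 5: 2 child(ren)
  node 3: 0 child(ren)
  node 18: 2 child(ren)
  node 15: 1 child(ren)
  node 13: 2 child(ren)
  node 6: 1 child(ren)
  node 7: 0 child(ren)
  node 14: 0 child(ren)
  node 19: 1 child(ren)
  node 27: 2 child(ren)
  node 23: 0 child(ren)
  node 39: 0 child(ren)
Matching nodes: [5, 18, 15, 13, 6, 19, 27]
Count of internal (non-leaf) nodes: 7


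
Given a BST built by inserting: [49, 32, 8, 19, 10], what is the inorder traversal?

Tree insertion order: [49, 32, 8, 19, 10]
Tree (level-order array): [49, 32, None, 8, None, None, 19, 10]
Inorder traversal: [8, 10, 19, 32, 49]


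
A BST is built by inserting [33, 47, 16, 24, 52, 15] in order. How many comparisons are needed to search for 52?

Search path for 52: 33 -> 47 -> 52
Found: True
Comparisons: 3


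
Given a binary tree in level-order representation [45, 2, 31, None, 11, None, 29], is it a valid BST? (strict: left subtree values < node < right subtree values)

Level-order array: [45, 2, 31, None, 11, None, 29]
Validate using subtree bounds (lo, hi): at each node, require lo < value < hi,
then recurse left with hi=value and right with lo=value.
Preorder trace (stopping at first violation):
  at node 45 with bounds (-inf, +inf): OK
  at node 2 with bounds (-inf, 45): OK
  at node 11 with bounds (2, 45): OK
  at node 31 with bounds (45, +inf): VIOLATION
Node 31 violates its bound: not (45 < 31 < +inf).
Result: Not a valid BST


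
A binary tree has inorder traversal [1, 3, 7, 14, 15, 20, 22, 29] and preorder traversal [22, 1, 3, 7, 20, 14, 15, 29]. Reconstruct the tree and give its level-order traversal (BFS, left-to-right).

Inorder:  [1, 3, 7, 14, 15, 20, 22, 29]
Preorder: [22, 1, 3, 7, 20, 14, 15, 29]
Algorithm: preorder visits root first, so consume preorder in order;
for each root, split the current inorder slice at that value into
left-subtree inorder and right-subtree inorder, then recurse.
Recursive splits:
  root=22; inorder splits into left=[1, 3, 7, 14, 15, 20], right=[29]
  root=1; inorder splits into left=[], right=[3, 7, 14, 15, 20]
  root=3; inorder splits into left=[], right=[7, 14, 15, 20]
  root=7; inorder splits into left=[], right=[14, 15, 20]
  root=20; inorder splits into left=[14, 15], right=[]
  root=14; inorder splits into left=[], right=[15]
  root=15; inorder splits into left=[], right=[]
  root=29; inorder splits into left=[], right=[]
Reconstructed level-order: [22, 1, 29, 3, 7, 20, 14, 15]


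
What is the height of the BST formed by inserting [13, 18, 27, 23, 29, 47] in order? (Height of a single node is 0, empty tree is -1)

Insertion order: [13, 18, 27, 23, 29, 47]
Tree (level-order array): [13, None, 18, None, 27, 23, 29, None, None, None, 47]
Compute height bottom-up (empty subtree = -1):
  height(23) = 1 + max(-1, -1) = 0
  height(47) = 1 + max(-1, -1) = 0
  height(29) = 1 + max(-1, 0) = 1
  height(27) = 1 + max(0, 1) = 2
  height(18) = 1 + max(-1, 2) = 3
  height(13) = 1 + max(-1, 3) = 4
Height = 4


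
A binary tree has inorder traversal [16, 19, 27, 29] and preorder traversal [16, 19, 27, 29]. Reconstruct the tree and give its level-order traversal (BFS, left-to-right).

Inorder:  [16, 19, 27, 29]
Preorder: [16, 19, 27, 29]
Algorithm: preorder visits root first, so consume preorder in order;
for each root, split the current inorder slice at that value into
left-subtree inorder and right-subtree inorder, then recurse.
Recursive splits:
  root=16; inorder splits into left=[], right=[19, 27, 29]
  root=19; inorder splits into left=[], right=[27, 29]
  root=27; inorder splits into left=[], right=[29]
  root=29; inorder splits into left=[], right=[]
Reconstructed level-order: [16, 19, 27, 29]


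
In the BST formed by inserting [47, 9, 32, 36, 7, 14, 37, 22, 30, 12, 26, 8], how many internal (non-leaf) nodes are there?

Tree built from: [47, 9, 32, 36, 7, 14, 37, 22, 30, 12, 26, 8]
Tree (level-order array): [47, 9, None, 7, 32, None, 8, 14, 36, None, None, 12, 22, None, 37, None, None, None, 30, None, None, 26]
Rule: An internal node has at least one child.
Per-node child counts:
  node 47: 1 child(ren)
  node 9: 2 child(ren)
  node 7: 1 child(ren)
  node 8: 0 child(ren)
  node 32: 2 child(ren)
  node 14: 2 child(ren)
  node 12: 0 child(ren)
  node 22: 1 child(ren)
  node 30: 1 child(ren)
  node 26: 0 child(ren)
  node 36: 1 child(ren)
  node 37: 0 child(ren)
Matching nodes: [47, 9, 7, 32, 14, 22, 30, 36]
Count of internal (non-leaf) nodes: 8


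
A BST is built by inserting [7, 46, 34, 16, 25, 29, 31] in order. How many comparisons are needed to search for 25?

Search path for 25: 7 -> 46 -> 34 -> 16 -> 25
Found: True
Comparisons: 5


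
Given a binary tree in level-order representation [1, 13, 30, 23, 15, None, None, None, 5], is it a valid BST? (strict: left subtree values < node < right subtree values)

Level-order array: [1, 13, 30, 23, 15, None, None, None, 5]
Validate using subtree bounds (lo, hi): at each node, require lo < value < hi,
then recurse left with hi=value and right with lo=value.
Preorder trace (stopping at first violation):
  at node 1 with bounds (-inf, +inf): OK
  at node 13 with bounds (-inf, 1): VIOLATION
Node 13 violates its bound: not (-inf < 13 < 1).
Result: Not a valid BST


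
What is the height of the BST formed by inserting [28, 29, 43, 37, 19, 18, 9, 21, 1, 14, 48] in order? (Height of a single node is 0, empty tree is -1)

Insertion order: [28, 29, 43, 37, 19, 18, 9, 21, 1, 14, 48]
Tree (level-order array): [28, 19, 29, 18, 21, None, 43, 9, None, None, None, 37, 48, 1, 14]
Compute height bottom-up (empty subtree = -1):
  height(1) = 1 + max(-1, -1) = 0
  height(14) = 1 + max(-1, -1) = 0
  height(9) = 1 + max(0, 0) = 1
  height(18) = 1 + max(1, -1) = 2
  height(21) = 1 + max(-1, -1) = 0
  height(19) = 1 + max(2, 0) = 3
  height(37) = 1 + max(-1, -1) = 0
  height(48) = 1 + max(-1, -1) = 0
  height(43) = 1 + max(0, 0) = 1
  height(29) = 1 + max(-1, 1) = 2
  height(28) = 1 + max(3, 2) = 4
Height = 4


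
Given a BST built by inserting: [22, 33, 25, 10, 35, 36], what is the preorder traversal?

Tree insertion order: [22, 33, 25, 10, 35, 36]
Tree (level-order array): [22, 10, 33, None, None, 25, 35, None, None, None, 36]
Preorder traversal: [22, 10, 33, 25, 35, 36]


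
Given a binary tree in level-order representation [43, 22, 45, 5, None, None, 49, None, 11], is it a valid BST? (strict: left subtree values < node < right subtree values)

Level-order array: [43, 22, 45, 5, None, None, 49, None, 11]
Validate using subtree bounds (lo, hi): at each node, require lo < value < hi,
then recurse left with hi=value and right with lo=value.
Preorder trace (stopping at first violation):
  at node 43 with bounds (-inf, +inf): OK
  at node 22 with bounds (-inf, 43): OK
  at node 5 with bounds (-inf, 22): OK
  at node 11 with bounds (5, 22): OK
  at node 45 with bounds (43, +inf): OK
  at node 49 with bounds (45, +inf): OK
No violation found at any node.
Result: Valid BST


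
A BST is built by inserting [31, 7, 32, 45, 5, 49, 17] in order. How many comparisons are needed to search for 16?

Search path for 16: 31 -> 7 -> 17
Found: False
Comparisons: 3


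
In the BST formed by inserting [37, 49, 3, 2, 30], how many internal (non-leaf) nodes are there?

Tree built from: [37, 49, 3, 2, 30]
Tree (level-order array): [37, 3, 49, 2, 30]
Rule: An internal node has at least one child.
Per-node child counts:
  node 37: 2 child(ren)
  node 3: 2 child(ren)
  node 2: 0 child(ren)
  node 30: 0 child(ren)
  node 49: 0 child(ren)
Matching nodes: [37, 3]
Count of internal (non-leaf) nodes: 2


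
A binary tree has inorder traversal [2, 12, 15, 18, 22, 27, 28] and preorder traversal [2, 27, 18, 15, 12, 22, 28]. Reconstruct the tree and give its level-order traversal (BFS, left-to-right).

Inorder:  [2, 12, 15, 18, 22, 27, 28]
Preorder: [2, 27, 18, 15, 12, 22, 28]
Algorithm: preorder visits root first, so consume preorder in order;
for each root, split the current inorder slice at that value into
left-subtree inorder and right-subtree inorder, then recurse.
Recursive splits:
  root=2; inorder splits into left=[], right=[12, 15, 18, 22, 27, 28]
  root=27; inorder splits into left=[12, 15, 18, 22], right=[28]
  root=18; inorder splits into left=[12, 15], right=[22]
  root=15; inorder splits into left=[12], right=[]
  root=12; inorder splits into left=[], right=[]
  root=22; inorder splits into left=[], right=[]
  root=28; inorder splits into left=[], right=[]
Reconstructed level-order: [2, 27, 18, 28, 15, 22, 12]


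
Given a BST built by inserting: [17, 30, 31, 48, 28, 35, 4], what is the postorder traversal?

Tree insertion order: [17, 30, 31, 48, 28, 35, 4]
Tree (level-order array): [17, 4, 30, None, None, 28, 31, None, None, None, 48, 35]
Postorder traversal: [4, 28, 35, 48, 31, 30, 17]


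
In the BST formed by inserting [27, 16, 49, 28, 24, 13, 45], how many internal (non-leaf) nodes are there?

Tree built from: [27, 16, 49, 28, 24, 13, 45]
Tree (level-order array): [27, 16, 49, 13, 24, 28, None, None, None, None, None, None, 45]
Rule: An internal node has at least one child.
Per-node child counts:
  node 27: 2 child(ren)
  node 16: 2 child(ren)
  node 13: 0 child(ren)
  node 24: 0 child(ren)
  node 49: 1 child(ren)
  node 28: 1 child(ren)
  node 45: 0 child(ren)
Matching nodes: [27, 16, 49, 28]
Count of internal (non-leaf) nodes: 4


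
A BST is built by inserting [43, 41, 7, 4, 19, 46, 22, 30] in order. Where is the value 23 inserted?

Starting tree (level order): [43, 41, 46, 7, None, None, None, 4, 19, None, None, None, 22, None, 30]
Insertion path: 43 -> 41 -> 7 -> 19 -> 22 -> 30
Result: insert 23 as left child of 30
Final tree (level order): [43, 41, 46, 7, None, None, None, 4, 19, None, None, None, 22, None, 30, 23]


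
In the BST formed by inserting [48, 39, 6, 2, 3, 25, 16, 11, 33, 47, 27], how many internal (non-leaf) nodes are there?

Tree built from: [48, 39, 6, 2, 3, 25, 16, 11, 33, 47, 27]
Tree (level-order array): [48, 39, None, 6, 47, 2, 25, None, None, None, 3, 16, 33, None, None, 11, None, 27]
Rule: An internal node has at least one child.
Per-node child counts:
  node 48: 1 child(ren)
  node 39: 2 child(ren)
  node 6: 2 child(ren)
  node 2: 1 child(ren)
  node 3: 0 child(ren)
  node 25: 2 child(ren)
  node 16: 1 child(ren)
  node 11: 0 child(ren)
  node 33: 1 child(ren)
  node 27: 0 child(ren)
  node 47: 0 child(ren)
Matching nodes: [48, 39, 6, 2, 25, 16, 33]
Count of internal (non-leaf) nodes: 7


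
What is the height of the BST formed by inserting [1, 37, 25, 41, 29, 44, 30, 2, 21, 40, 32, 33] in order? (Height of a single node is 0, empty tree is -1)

Insertion order: [1, 37, 25, 41, 29, 44, 30, 2, 21, 40, 32, 33]
Tree (level-order array): [1, None, 37, 25, 41, 2, 29, 40, 44, None, 21, None, 30, None, None, None, None, None, None, None, 32, None, 33]
Compute height bottom-up (empty subtree = -1):
  height(21) = 1 + max(-1, -1) = 0
  height(2) = 1 + max(-1, 0) = 1
  height(33) = 1 + max(-1, -1) = 0
  height(32) = 1 + max(-1, 0) = 1
  height(30) = 1 + max(-1, 1) = 2
  height(29) = 1 + max(-1, 2) = 3
  height(25) = 1 + max(1, 3) = 4
  height(40) = 1 + max(-1, -1) = 0
  height(44) = 1 + max(-1, -1) = 0
  height(41) = 1 + max(0, 0) = 1
  height(37) = 1 + max(4, 1) = 5
  height(1) = 1 + max(-1, 5) = 6
Height = 6


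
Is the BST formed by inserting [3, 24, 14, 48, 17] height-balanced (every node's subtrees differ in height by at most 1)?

Tree (level-order array): [3, None, 24, 14, 48, None, 17]
Definition: a tree is height-balanced if, at every node, |h(left) - h(right)| <= 1 (empty subtree has height -1).
Bottom-up per-node check:
  node 17: h_left=-1, h_right=-1, diff=0 [OK], height=0
  node 14: h_left=-1, h_right=0, diff=1 [OK], height=1
  node 48: h_left=-1, h_right=-1, diff=0 [OK], height=0
  node 24: h_left=1, h_right=0, diff=1 [OK], height=2
  node 3: h_left=-1, h_right=2, diff=3 [FAIL (|-1-2|=3 > 1)], height=3
Node 3 violates the condition: |-1 - 2| = 3 > 1.
Result: Not balanced


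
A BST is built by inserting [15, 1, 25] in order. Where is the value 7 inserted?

Starting tree (level order): [15, 1, 25]
Insertion path: 15 -> 1
Result: insert 7 as right child of 1
Final tree (level order): [15, 1, 25, None, 7]


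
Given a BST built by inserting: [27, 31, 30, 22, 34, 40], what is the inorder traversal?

Tree insertion order: [27, 31, 30, 22, 34, 40]
Tree (level-order array): [27, 22, 31, None, None, 30, 34, None, None, None, 40]
Inorder traversal: [22, 27, 30, 31, 34, 40]


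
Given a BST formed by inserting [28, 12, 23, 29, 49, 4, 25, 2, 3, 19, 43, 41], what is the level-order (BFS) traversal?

Tree insertion order: [28, 12, 23, 29, 49, 4, 25, 2, 3, 19, 43, 41]
Tree (level-order array): [28, 12, 29, 4, 23, None, 49, 2, None, 19, 25, 43, None, None, 3, None, None, None, None, 41]
BFS from the root, enqueuing left then right child of each popped node:
  queue [28] -> pop 28, enqueue [12, 29], visited so far: [28]
  queue [12, 29] -> pop 12, enqueue [4, 23], visited so far: [28, 12]
  queue [29, 4, 23] -> pop 29, enqueue [49], visited so far: [28, 12, 29]
  queue [4, 23, 49] -> pop 4, enqueue [2], visited so far: [28, 12, 29, 4]
  queue [23, 49, 2] -> pop 23, enqueue [19, 25], visited so far: [28, 12, 29, 4, 23]
  queue [49, 2, 19, 25] -> pop 49, enqueue [43], visited so far: [28, 12, 29, 4, 23, 49]
  queue [2, 19, 25, 43] -> pop 2, enqueue [3], visited so far: [28, 12, 29, 4, 23, 49, 2]
  queue [19, 25, 43, 3] -> pop 19, enqueue [none], visited so far: [28, 12, 29, 4, 23, 49, 2, 19]
  queue [25, 43, 3] -> pop 25, enqueue [none], visited so far: [28, 12, 29, 4, 23, 49, 2, 19, 25]
  queue [43, 3] -> pop 43, enqueue [41], visited so far: [28, 12, 29, 4, 23, 49, 2, 19, 25, 43]
  queue [3, 41] -> pop 3, enqueue [none], visited so far: [28, 12, 29, 4, 23, 49, 2, 19, 25, 43, 3]
  queue [41] -> pop 41, enqueue [none], visited so far: [28, 12, 29, 4, 23, 49, 2, 19, 25, 43, 3, 41]
Result: [28, 12, 29, 4, 23, 49, 2, 19, 25, 43, 3, 41]


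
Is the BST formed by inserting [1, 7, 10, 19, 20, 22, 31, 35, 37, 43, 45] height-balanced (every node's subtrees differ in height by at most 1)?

Tree (level-order array): [1, None, 7, None, 10, None, 19, None, 20, None, 22, None, 31, None, 35, None, 37, None, 43, None, 45]
Definition: a tree is height-balanced if, at every node, |h(left) - h(right)| <= 1 (empty subtree has height -1).
Bottom-up per-node check:
  node 45: h_left=-1, h_right=-1, diff=0 [OK], height=0
  node 43: h_left=-1, h_right=0, diff=1 [OK], height=1
  node 37: h_left=-1, h_right=1, diff=2 [FAIL (|-1-1|=2 > 1)], height=2
  node 35: h_left=-1, h_right=2, diff=3 [FAIL (|-1-2|=3 > 1)], height=3
  node 31: h_left=-1, h_right=3, diff=4 [FAIL (|-1-3|=4 > 1)], height=4
  node 22: h_left=-1, h_right=4, diff=5 [FAIL (|-1-4|=5 > 1)], height=5
  node 20: h_left=-1, h_right=5, diff=6 [FAIL (|-1-5|=6 > 1)], height=6
  node 19: h_left=-1, h_right=6, diff=7 [FAIL (|-1-6|=7 > 1)], height=7
  node 10: h_left=-1, h_right=7, diff=8 [FAIL (|-1-7|=8 > 1)], height=8
  node 7: h_left=-1, h_right=8, diff=9 [FAIL (|-1-8|=9 > 1)], height=9
  node 1: h_left=-1, h_right=9, diff=10 [FAIL (|-1-9|=10 > 1)], height=10
Node 37 violates the condition: |-1 - 1| = 2 > 1.
Result: Not balanced


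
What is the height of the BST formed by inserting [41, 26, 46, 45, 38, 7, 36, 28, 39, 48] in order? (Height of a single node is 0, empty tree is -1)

Insertion order: [41, 26, 46, 45, 38, 7, 36, 28, 39, 48]
Tree (level-order array): [41, 26, 46, 7, 38, 45, 48, None, None, 36, 39, None, None, None, None, 28]
Compute height bottom-up (empty subtree = -1):
  height(7) = 1 + max(-1, -1) = 0
  height(28) = 1 + max(-1, -1) = 0
  height(36) = 1 + max(0, -1) = 1
  height(39) = 1 + max(-1, -1) = 0
  height(38) = 1 + max(1, 0) = 2
  height(26) = 1 + max(0, 2) = 3
  height(45) = 1 + max(-1, -1) = 0
  height(48) = 1 + max(-1, -1) = 0
  height(46) = 1 + max(0, 0) = 1
  height(41) = 1 + max(3, 1) = 4
Height = 4


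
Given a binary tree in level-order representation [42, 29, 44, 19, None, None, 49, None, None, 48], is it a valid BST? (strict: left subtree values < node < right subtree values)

Level-order array: [42, 29, 44, 19, None, None, 49, None, None, 48]
Validate using subtree bounds (lo, hi): at each node, require lo < value < hi,
then recurse left with hi=value and right with lo=value.
Preorder trace (stopping at first violation):
  at node 42 with bounds (-inf, +inf): OK
  at node 29 with bounds (-inf, 42): OK
  at node 19 with bounds (-inf, 29): OK
  at node 44 with bounds (42, +inf): OK
  at node 49 with bounds (44, +inf): OK
  at node 48 with bounds (44, 49): OK
No violation found at any node.
Result: Valid BST


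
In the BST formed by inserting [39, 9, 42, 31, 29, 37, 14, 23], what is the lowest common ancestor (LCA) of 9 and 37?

Tree insertion order: [39, 9, 42, 31, 29, 37, 14, 23]
Tree (level-order array): [39, 9, 42, None, 31, None, None, 29, 37, 14, None, None, None, None, 23]
In a BST, the LCA of p=9, q=37 is the first node v on the
root-to-leaf path with p <= v <= q (go left if both < v, right if both > v).
Walk from root:
  at 39: both 9 and 37 < 39, go left
  at 9: 9 <= 9 <= 37, this is the LCA
LCA = 9


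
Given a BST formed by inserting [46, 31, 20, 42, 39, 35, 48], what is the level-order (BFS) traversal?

Tree insertion order: [46, 31, 20, 42, 39, 35, 48]
Tree (level-order array): [46, 31, 48, 20, 42, None, None, None, None, 39, None, 35]
BFS from the root, enqueuing left then right child of each popped node:
  queue [46] -> pop 46, enqueue [31, 48], visited so far: [46]
  queue [31, 48] -> pop 31, enqueue [20, 42], visited so far: [46, 31]
  queue [48, 20, 42] -> pop 48, enqueue [none], visited so far: [46, 31, 48]
  queue [20, 42] -> pop 20, enqueue [none], visited so far: [46, 31, 48, 20]
  queue [42] -> pop 42, enqueue [39], visited so far: [46, 31, 48, 20, 42]
  queue [39] -> pop 39, enqueue [35], visited so far: [46, 31, 48, 20, 42, 39]
  queue [35] -> pop 35, enqueue [none], visited so far: [46, 31, 48, 20, 42, 39, 35]
Result: [46, 31, 48, 20, 42, 39, 35]


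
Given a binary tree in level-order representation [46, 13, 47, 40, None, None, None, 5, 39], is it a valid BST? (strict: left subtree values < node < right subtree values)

Level-order array: [46, 13, 47, 40, None, None, None, 5, 39]
Validate using subtree bounds (lo, hi): at each node, require lo < value < hi,
then recurse left with hi=value and right with lo=value.
Preorder trace (stopping at first violation):
  at node 46 with bounds (-inf, +inf): OK
  at node 13 with bounds (-inf, 46): OK
  at node 40 with bounds (-inf, 13): VIOLATION
Node 40 violates its bound: not (-inf < 40 < 13).
Result: Not a valid BST


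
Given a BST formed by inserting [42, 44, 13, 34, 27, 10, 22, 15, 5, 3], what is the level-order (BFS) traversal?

Tree insertion order: [42, 44, 13, 34, 27, 10, 22, 15, 5, 3]
Tree (level-order array): [42, 13, 44, 10, 34, None, None, 5, None, 27, None, 3, None, 22, None, None, None, 15]
BFS from the root, enqueuing left then right child of each popped node:
  queue [42] -> pop 42, enqueue [13, 44], visited so far: [42]
  queue [13, 44] -> pop 13, enqueue [10, 34], visited so far: [42, 13]
  queue [44, 10, 34] -> pop 44, enqueue [none], visited so far: [42, 13, 44]
  queue [10, 34] -> pop 10, enqueue [5], visited so far: [42, 13, 44, 10]
  queue [34, 5] -> pop 34, enqueue [27], visited so far: [42, 13, 44, 10, 34]
  queue [5, 27] -> pop 5, enqueue [3], visited so far: [42, 13, 44, 10, 34, 5]
  queue [27, 3] -> pop 27, enqueue [22], visited so far: [42, 13, 44, 10, 34, 5, 27]
  queue [3, 22] -> pop 3, enqueue [none], visited so far: [42, 13, 44, 10, 34, 5, 27, 3]
  queue [22] -> pop 22, enqueue [15], visited so far: [42, 13, 44, 10, 34, 5, 27, 3, 22]
  queue [15] -> pop 15, enqueue [none], visited so far: [42, 13, 44, 10, 34, 5, 27, 3, 22, 15]
Result: [42, 13, 44, 10, 34, 5, 27, 3, 22, 15]


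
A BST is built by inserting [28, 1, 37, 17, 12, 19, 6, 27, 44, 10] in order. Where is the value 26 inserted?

Starting tree (level order): [28, 1, 37, None, 17, None, 44, 12, 19, None, None, 6, None, None, 27, None, 10]
Insertion path: 28 -> 1 -> 17 -> 19 -> 27
Result: insert 26 as left child of 27
Final tree (level order): [28, 1, 37, None, 17, None, 44, 12, 19, None, None, 6, None, None, 27, None, 10, 26]


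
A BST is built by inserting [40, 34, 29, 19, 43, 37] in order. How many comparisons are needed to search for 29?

Search path for 29: 40 -> 34 -> 29
Found: True
Comparisons: 3


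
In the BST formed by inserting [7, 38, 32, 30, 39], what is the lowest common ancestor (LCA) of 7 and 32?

Tree insertion order: [7, 38, 32, 30, 39]
Tree (level-order array): [7, None, 38, 32, 39, 30]
In a BST, the LCA of p=7, q=32 is the first node v on the
root-to-leaf path with p <= v <= q (go left if both < v, right if both > v).
Walk from root:
  at 7: 7 <= 7 <= 32, this is the LCA
LCA = 7


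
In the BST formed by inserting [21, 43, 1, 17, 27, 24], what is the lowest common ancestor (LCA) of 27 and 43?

Tree insertion order: [21, 43, 1, 17, 27, 24]
Tree (level-order array): [21, 1, 43, None, 17, 27, None, None, None, 24]
In a BST, the LCA of p=27, q=43 is the first node v on the
root-to-leaf path with p <= v <= q (go left if both < v, right if both > v).
Walk from root:
  at 21: both 27 and 43 > 21, go right
  at 43: 27 <= 43 <= 43, this is the LCA
LCA = 43


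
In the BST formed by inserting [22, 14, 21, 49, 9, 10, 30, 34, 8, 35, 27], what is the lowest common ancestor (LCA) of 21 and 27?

Tree insertion order: [22, 14, 21, 49, 9, 10, 30, 34, 8, 35, 27]
Tree (level-order array): [22, 14, 49, 9, 21, 30, None, 8, 10, None, None, 27, 34, None, None, None, None, None, None, None, 35]
In a BST, the LCA of p=21, q=27 is the first node v on the
root-to-leaf path with p <= v <= q (go left if both < v, right if both > v).
Walk from root:
  at 22: 21 <= 22 <= 27, this is the LCA
LCA = 22


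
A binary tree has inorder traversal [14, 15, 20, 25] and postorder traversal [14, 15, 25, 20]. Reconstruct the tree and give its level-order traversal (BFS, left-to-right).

Inorder:   [14, 15, 20, 25]
Postorder: [14, 15, 25, 20]
Algorithm: postorder visits root last, so walk postorder right-to-left;
each value is the root of the current inorder slice — split it at that
value, recurse on the right subtree first, then the left.
Recursive splits:
  root=20; inorder splits into left=[14, 15], right=[25]
  root=25; inorder splits into left=[], right=[]
  root=15; inorder splits into left=[14], right=[]
  root=14; inorder splits into left=[], right=[]
Reconstructed level-order: [20, 15, 25, 14]


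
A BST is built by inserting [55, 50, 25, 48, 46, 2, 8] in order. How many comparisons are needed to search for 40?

Search path for 40: 55 -> 50 -> 25 -> 48 -> 46
Found: False
Comparisons: 5


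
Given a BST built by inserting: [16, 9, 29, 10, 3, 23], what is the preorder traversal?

Tree insertion order: [16, 9, 29, 10, 3, 23]
Tree (level-order array): [16, 9, 29, 3, 10, 23]
Preorder traversal: [16, 9, 3, 10, 29, 23]


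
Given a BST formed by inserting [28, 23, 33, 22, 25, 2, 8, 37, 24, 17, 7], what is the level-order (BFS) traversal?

Tree insertion order: [28, 23, 33, 22, 25, 2, 8, 37, 24, 17, 7]
Tree (level-order array): [28, 23, 33, 22, 25, None, 37, 2, None, 24, None, None, None, None, 8, None, None, 7, 17]
BFS from the root, enqueuing left then right child of each popped node:
  queue [28] -> pop 28, enqueue [23, 33], visited so far: [28]
  queue [23, 33] -> pop 23, enqueue [22, 25], visited so far: [28, 23]
  queue [33, 22, 25] -> pop 33, enqueue [37], visited so far: [28, 23, 33]
  queue [22, 25, 37] -> pop 22, enqueue [2], visited so far: [28, 23, 33, 22]
  queue [25, 37, 2] -> pop 25, enqueue [24], visited so far: [28, 23, 33, 22, 25]
  queue [37, 2, 24] -> pop 37, enqueue [none], visited so far: [28, 23, 33, 22, 25, 37]
  queue [2, 24] -> pop 2, enqueue [8], visited so far: [28, 23, 33, 22, 25, 37, 2]
  queue [24, 8] -> pop 24, enqueue [none], visited so far: [28, 23, 33, 22, 25, 37, 2, 24]
  queue [8] -> pop 8, enqueue [7, 17], visited so far: [28, 23, 33, 22, 25, 37, 2, 24, 8]
  queue [7, 17] -> pop 7, enqueue [none], visited so far: [28, 23, 33, 22, 25, 37, 2, 24, 8, 7]
  queue [17] -> pop 17, enqueue [none], visited so far: [28, 23, 33, 22, 25, 37, 2, 24, 8, 7, 17]
Result: [28, 23, 33, 22, 25, 37, 2, 24, 8, 7, 17]


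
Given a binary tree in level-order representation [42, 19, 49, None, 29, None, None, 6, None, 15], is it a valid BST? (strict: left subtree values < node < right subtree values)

Level-order array: [42, 19, 49, None, 29, None, None, 6, None, 15]
Validate using subtree bounds (lo, hi): at each node, require lo < value < hi,
then recurse left with hi=value and right with lo=value.
Preorder trace (stopping at first violation):
  at node 42 with bounds (-inf, +inf): OK
  at node 19 with bounds (-inf, 42): OK
  at node 29 with bounds (19, 42): OK
  at node 6 with bounds (19, 29): VIOLATION
Node 6 violates its bound: not (19 < 6 < 29).
Result: Not a valid BST


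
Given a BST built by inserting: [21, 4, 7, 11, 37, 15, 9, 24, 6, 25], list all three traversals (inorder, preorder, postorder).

Tree insertion order: [21, 4, 7, 11, 37, 15, 9, 24, 6, 25]
Tree (level-order array): [21, 4, 37, None, 7, 24, None, 6, 11, None, 25, None, None, 9, 15]
Inorder (L, root, R): [4, 6, 7, 9, 11, 15, 21, 24, 25, 37]
Preorder (root, L, R): [21, 4, 7, 6, 11, 9, 15, 37, 24, 25]
Postorder (L, R, root): [6, 9, 15, 11, 7, 4, 25, 24, 37, 21]
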